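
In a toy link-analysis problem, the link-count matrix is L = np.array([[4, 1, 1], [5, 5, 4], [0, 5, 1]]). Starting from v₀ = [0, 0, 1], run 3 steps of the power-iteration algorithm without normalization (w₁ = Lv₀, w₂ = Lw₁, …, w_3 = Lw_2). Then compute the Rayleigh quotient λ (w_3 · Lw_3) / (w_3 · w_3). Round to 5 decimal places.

λ ≈ 9.06620

w1 = Lv₀ = (4·0 + 1·0 + 1·1; 5·0 + 5·0 + 4·1; 0·0 + 5·0 + 1·1) = (1, 4, 1)
w2 = Lw1 = (4·1 + 1·4 + 1·1; 5·1 + 5·4 + 4·1; 0·1 + 5·4 + 1·1) = (9, 29, 21)
w3 = Lw2 = (86, 274, 166)
Lw3 = (784, 2464, 1536)
w3·Lw3 = 86·784 + 274·2464 + 166·1536 = 997536; w3·w3 = 86·86 + 274·274 + 166·166 = 110028
λ ≈ 997536/110028 = 9.06620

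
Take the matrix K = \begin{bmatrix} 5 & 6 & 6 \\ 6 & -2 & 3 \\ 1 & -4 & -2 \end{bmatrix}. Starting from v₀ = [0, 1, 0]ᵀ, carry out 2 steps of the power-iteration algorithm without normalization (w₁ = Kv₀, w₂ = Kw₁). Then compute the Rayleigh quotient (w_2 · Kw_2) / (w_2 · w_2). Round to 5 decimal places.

-4.53374

w1 = Kv₀ = (5·0 + 6·1 + 6·0; 6·0 + (-2)·1 + 3·0; 1·0 + (-4)·1 + (-2)·0) = (6, -2, -4)
w2 = Kw1 = (5·6 + 6·(-2) + 6·(-4); 6·6 + (-2)·(-2) + 3·(-4); 1·6 + (-4)·(-2) + (-2)·(-4)) = (-6, 28, 22)
Kw2 = (270, -26, -162)
w2·Kw2 = (-6)·270 + 28·(-26) + 22·(-162) = -5912; w2·w2 = (-6)·(-6) + 28·28 + 22·22 = 1304
λ ≈ -5912/1304 = -4.53374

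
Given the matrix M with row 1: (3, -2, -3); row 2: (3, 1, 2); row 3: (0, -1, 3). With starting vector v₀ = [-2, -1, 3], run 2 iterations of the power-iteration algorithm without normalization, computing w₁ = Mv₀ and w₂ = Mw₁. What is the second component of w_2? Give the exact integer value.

-20

w1 = Mv₀ = (3·(-2) + (-2)·(-1) + (-3)·3; 3·(-2) + 1·(-1) + 2·3; 0·(-2) + (-1)·(-1) + 3·3) = (-13, -1, 10)
w2 = Mw1 = (3·(-13) + (-2)·(-1) + (-3)·10; 3·(-13) + 1·(-1) + 2·10; 0·(-13) + (-1)·(-1) + 3·10) = (-67, -20, 31)
The requested component of w2 is -20.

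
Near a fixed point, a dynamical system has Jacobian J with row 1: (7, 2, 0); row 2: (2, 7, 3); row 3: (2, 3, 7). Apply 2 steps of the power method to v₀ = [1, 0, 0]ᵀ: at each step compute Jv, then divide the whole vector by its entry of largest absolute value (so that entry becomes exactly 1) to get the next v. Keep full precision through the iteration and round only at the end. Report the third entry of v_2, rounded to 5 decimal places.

Jv0 = (7.000000, 2.000000, 2.000000); divide by 7.000000 → v1 = (1.000000, 0.285714, 0.285714)
Jv1 = (7.571429, 4.857143, 4.857143); divide by 7.571429 → v2 = (1.000000, 0.641509, 0.641509)
Requested entry of v2: 34/53 = 0.64151

0.64151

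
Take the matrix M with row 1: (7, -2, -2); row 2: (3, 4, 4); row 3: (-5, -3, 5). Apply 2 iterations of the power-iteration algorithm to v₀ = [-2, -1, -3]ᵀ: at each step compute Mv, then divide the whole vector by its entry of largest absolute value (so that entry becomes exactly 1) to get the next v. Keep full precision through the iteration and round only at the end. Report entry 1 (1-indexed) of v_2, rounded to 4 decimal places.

Mv0 = (-6.00000, -22.00000, -2.00000); divide by -22.00000 → v1 = (0.27273, 1.00000, 0.09091)
Mv1 = (-0.27273, 5.18182, -3.90909); divide by 5.18182 → v2 = (-0.05263, 1.00000, -0.75439)
Requested entry of v2: 6/-114 = -0.0526

-0.0526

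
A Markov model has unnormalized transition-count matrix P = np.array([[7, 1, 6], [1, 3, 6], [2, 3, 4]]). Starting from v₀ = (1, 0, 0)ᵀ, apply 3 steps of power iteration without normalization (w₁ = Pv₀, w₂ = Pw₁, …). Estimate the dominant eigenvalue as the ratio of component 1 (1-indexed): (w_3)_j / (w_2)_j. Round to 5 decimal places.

λ ≈ 9.77419

w1 = Pv₀ = (7·1 + 1·0 + 6·0; 1·1 + 3·0 + 6·0; 2·1 + 3·0 + 4·0) = (7, 1, 2)
w2 = Pw1 = (7·7 + 1·1 + 6·2; 1·7 + 3·1 + 6·2; 2·7 + 3·1 + 4·2) = (62, 22, 25)
w3 = Pw2 = (606, 278, 290)
Ratio at component: 606 / 62 = 9.77419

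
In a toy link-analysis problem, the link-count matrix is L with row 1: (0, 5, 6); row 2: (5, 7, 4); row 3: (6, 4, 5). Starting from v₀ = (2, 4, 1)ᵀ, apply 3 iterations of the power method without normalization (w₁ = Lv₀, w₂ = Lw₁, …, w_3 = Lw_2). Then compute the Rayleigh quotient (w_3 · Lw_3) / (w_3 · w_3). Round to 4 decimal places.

w1 = Lv₀ = (26, 42, 33)
w2 = Lw1 = (408, 556, 489)
w3 = Lw2 = (5714, 7888, 7117)
Lw3 = (82142, 112254, 101421)
w3·Lw3 = 5714·82142 + 7888·112254 + 7117·101421 = 2076632197; w3·w3 = 5714·5714 + 7888·7888 + 7117·7117 = 145522029
λ ≈ 2076632197/145522029 = 14.2702

14.2702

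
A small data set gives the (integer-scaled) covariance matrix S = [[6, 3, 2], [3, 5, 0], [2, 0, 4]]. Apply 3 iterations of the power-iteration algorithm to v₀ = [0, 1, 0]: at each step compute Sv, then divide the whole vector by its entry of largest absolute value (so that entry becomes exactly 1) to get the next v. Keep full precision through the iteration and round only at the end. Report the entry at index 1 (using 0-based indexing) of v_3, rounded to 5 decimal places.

Sv0 = (3.000000, 5.000000, 0.000000); divide by 5.000000 → v1 = (0.600000, 1.000000, 0.000000)
Sv1 = (6.600000, 6.800000, 1.200000); divide by 6.800000 → v2 = (0.970588, 1.000000, 0.176471)
Sv2 = (9.176471, 7.911765, 2.647059); divide by 9.176471 → v3 = (1.000000, 0.862179, 0.288462)
Requested entry of v3: 269/312 = 0.86218

0.86218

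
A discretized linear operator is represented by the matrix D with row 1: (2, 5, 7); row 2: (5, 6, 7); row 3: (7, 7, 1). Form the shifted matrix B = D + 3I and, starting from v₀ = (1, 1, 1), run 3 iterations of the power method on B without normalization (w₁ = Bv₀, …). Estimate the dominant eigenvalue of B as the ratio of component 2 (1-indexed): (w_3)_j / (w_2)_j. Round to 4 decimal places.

18.8650

B = D + 3I has rows (5, 5, 7); (5, 9, 7); (7, 7, 4)
w1 = Bv₀ = (5·1 + 5·1 + 7·1; 5·1 + 9·1 + 7·1; 7·1 + 7·1 + 4·1) = (17, 21, 18)
w2 = Bw1 = (5·17 + 5·21 + 7·18; 5·17 + 9·21 + 7·18; 7·17 + 7·21 + 4·18) = (316, 400, 338)
w3 = Bw2 = (5946, 7546, 6364)
Ratio: 7546/400 = 18.8650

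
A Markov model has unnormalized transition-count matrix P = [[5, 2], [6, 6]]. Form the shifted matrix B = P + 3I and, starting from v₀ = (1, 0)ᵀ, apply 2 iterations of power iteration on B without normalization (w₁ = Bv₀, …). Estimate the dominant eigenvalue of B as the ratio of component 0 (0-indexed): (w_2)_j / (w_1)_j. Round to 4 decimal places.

μ ≈ 9.5000

B = P + 3I has rows (8, 2); (6, 9)
w1 = Bv₀ = (8, 6)
w2 = Bw1 = (76, 102)
Ratio: 76/8 = 9.5000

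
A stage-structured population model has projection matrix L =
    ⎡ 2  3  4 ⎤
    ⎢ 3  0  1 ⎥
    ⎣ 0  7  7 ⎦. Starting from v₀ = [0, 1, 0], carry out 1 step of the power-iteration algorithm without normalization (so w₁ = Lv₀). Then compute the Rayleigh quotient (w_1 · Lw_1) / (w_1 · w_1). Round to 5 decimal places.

λ ≈ 7.67241

w1 = Lv₀ = (2·0 + 3·1 + 4·0; 3·0 + 0·1 + 1·0; 0·0 + 7·1 + 7·0) = (3, 0, 7)
Lw1 = (34, 16, 49)
w1·Lw1 = 3·34 + 0·16 + 7·49 = 445; w1·w1 = 3·3 + 0·0 + 7·7 = 58
λ ≈ 445/58 = 7.67241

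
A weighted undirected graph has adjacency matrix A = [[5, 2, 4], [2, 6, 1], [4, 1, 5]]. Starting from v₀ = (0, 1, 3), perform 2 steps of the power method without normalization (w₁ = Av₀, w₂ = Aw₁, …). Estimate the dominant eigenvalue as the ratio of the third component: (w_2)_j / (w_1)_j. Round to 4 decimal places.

9.0625

w1 = Av₀ = (14, 9, 16)
w2 = Aw1 = (152, 98, 145)
Ratio at component: 145 / 16 = 9.0625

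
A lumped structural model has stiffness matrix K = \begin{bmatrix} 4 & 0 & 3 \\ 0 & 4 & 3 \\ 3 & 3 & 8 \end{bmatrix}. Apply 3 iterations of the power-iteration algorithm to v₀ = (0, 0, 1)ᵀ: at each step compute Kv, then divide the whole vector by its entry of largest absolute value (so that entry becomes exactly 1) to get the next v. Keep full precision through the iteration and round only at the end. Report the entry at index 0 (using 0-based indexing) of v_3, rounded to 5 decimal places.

Kv0 = (3.000000, 3.000000, 8.000000); divide by 8.000000 → v1 = (0.375000, 0.375000, 1.000000)
Kv1 = (4.500000, 4.500000, 10.250000); divide by 10.250000 → v2 = (0.439024, 0.439024, 1.000000)
Kv2 = (4.756098, 4.756098, 10.634146); divide by 10.634146 → v3 = (0.447248, 0.447248, 1.000000)
Requested entry of v3: 390/872 = 0.44725

0.44725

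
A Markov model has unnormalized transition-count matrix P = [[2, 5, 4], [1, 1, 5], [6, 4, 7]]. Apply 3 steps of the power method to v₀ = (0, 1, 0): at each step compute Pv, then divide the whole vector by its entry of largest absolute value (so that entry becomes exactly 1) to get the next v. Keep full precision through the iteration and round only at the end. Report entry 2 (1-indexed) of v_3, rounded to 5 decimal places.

0.50691

Pv0 = (5.000000, 1.000000, 4.000000); divide by 5.000000 → v1 = (1.000000, 0.200000, 0.800000)
Pv1 = (6.200000, 5.200000, 12.400000); divide by 12.400000 → v2 = (0.500000, 0.419355, 1.000000)
Pv2 = (7.096774, 5.919355, 11.677419); divide by 11.677419 → v3 = (0.607735, 0.506906, 1.000000)
Requested entry of v3: 367/724 = 0.50691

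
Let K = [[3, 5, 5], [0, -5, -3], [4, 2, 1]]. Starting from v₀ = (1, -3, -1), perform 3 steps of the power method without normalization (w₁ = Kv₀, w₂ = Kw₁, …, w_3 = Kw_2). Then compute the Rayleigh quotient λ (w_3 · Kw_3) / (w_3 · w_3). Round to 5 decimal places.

w1 = Kv₀ = (3·1 + 5·(-3) + 5·(-1); 0·1 + (-5)·(-3) + (-3)·(-1); 4·1 + 2·(-3) + 1·(-1)) = (-17, 18, -3)
w2 = Kw1 = (3·(-17) + 5·18 + 5·(-3); 0·(-17) + (-5)·18 + (-3)·(-3); 4·(-17) + 2·18 + 1·(-3)) = (24, -81, -35)
w3 = Kw2 = (-508, 510, -101)
Kw3 = (521, -2247, -1113)
w3·Kw3 = (-508)·521 + 510·(-2247) + (-101)·(-1113) = -1298225; w3·w3 = (-508)·(-508) + 510·510 + (-101)·(-101) = 528365
λ ≈ -1298225/528365 = -2.45706

-2.45706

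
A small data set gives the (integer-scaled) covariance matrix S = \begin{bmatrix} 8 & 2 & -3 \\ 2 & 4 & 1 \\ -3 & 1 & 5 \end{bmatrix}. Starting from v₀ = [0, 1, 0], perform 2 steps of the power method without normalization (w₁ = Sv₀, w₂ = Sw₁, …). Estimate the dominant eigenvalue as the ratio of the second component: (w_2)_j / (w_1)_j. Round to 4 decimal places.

w1 = Sv₀ = (2, 4, 1)
w2 = Sw1 = (21, 21, 3)
Ratio at component: 21 / 4 = 5.2500

5.2500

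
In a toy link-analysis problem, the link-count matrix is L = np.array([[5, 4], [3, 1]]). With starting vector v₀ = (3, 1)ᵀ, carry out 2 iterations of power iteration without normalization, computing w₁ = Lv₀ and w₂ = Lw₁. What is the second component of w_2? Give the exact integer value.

67

w1 = Lv₀ = (5·3 + 4·1; 3·3 + 1·1) = (19, 10)
w2 = Lw1 = (5·19 + 4·10; 3·19 + 1·10) = (135, 67)
The requested component of w2 is 67.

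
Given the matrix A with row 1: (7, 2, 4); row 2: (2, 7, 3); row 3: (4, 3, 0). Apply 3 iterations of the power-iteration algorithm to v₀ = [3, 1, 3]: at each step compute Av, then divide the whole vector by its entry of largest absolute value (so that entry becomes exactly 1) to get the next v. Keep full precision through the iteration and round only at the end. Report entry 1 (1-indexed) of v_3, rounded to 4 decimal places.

1.0000

Av0 = (35.00000, 22.00000, 15.00000); divide by 35.00000 → v1 = (1.00000, 0.62857, 0.42857)
Av1 = (9.97143, 7.68571, 5.88571); divide by 9.97143 → v2 = (1.00000, 0.77077, 0.59026)
Av2 = (10.90258, 9.16619, 6.31232); divide by 10.90258 → v3 = (1.00000, 0.84074, 0.57898)
Requested entry of v3: 3805/3805 = 1.0000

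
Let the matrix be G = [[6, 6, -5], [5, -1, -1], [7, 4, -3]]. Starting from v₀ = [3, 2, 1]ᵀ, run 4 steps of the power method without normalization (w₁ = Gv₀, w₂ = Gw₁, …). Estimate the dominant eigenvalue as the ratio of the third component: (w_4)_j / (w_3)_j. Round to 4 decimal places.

3.0233

w1 = Gv₀ = (6·3 + 6·2 + (-5)·1; 5·3 + (-1)·2 + (-1)·1; 7·3 + 4·2 + (-3)·1) = (25, 12, 26)
w2 = Gw1 = (6·25 + 6·12 + (-5)·26; 5·25 + (-1)·12 + (-1)·26; 7·25 + 4·12 + (-3)·26) = (92, 87, 145)
w3 = Gw2 = (349, 228, 557)
w4 = Gw3 = (677, 960, 1684)
Ratio at component: 1684 / 557 = 3.0233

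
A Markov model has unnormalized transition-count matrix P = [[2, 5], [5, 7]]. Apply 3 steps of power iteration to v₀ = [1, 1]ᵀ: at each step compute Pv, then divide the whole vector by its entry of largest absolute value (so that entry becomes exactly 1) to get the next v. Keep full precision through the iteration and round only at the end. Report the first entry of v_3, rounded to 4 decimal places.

0.6176

Pv0 = (7.00000, 12.00000); divide by 12.00000 → v1 = (0.58333, 1.00000)
Pv1 = (6.16667, 9.91667); divide by 9.91667 → v2 = (0.62185, 1.00000)
Pv2 = (6.24370, 10.10924); divide by 10.10924 → v3 = (0.61762, 1.00000)
Requested entry of v3: 743/1203 = 0.6176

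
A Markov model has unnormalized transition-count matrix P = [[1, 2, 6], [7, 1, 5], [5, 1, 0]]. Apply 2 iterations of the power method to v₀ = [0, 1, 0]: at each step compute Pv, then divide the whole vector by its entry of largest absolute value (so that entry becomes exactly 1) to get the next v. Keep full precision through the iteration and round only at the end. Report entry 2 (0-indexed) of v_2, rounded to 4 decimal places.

Pv0 = (2.00000, 1.00000, 1.00000); divide by 2.00000 → v1 = (1.00000, 0.50000, 0.50000)
Pv1 = (5.00000, 10.00000, 5.50000); divide by 10.00000 → v2 = (0.50000, 1.00000, 0.55000)
Requested entry of v2: 11/20 = 0.5500

0.5500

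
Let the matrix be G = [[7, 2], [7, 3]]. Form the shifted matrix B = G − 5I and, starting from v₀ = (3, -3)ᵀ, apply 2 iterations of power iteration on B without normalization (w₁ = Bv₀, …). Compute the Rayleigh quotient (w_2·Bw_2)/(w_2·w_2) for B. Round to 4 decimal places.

B = G − 5I has rows (2, 2); (7, -2)
w1 = Bv₀ = (2·3 + 2·(-3); 7·3 + (-2)·(-3)) = (0, 27)
w2 = Bw1 = (2·0 + 2·27; 7·0 + (-2)·27) = (54, -54)
Bw2 = (0, 486)
w2·Bw2 = -26244; w2·w2 = 5832; μ ≈ -26244/5832 = -4.5000

μ ≈ -4.5000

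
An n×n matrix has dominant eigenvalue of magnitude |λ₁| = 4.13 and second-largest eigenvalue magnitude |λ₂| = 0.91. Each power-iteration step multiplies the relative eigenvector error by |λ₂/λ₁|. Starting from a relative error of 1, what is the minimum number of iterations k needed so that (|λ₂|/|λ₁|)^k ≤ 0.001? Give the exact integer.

|λ₂/λ₁| = 0.91/4.13 = 0.22034
Need k ≥ ln(0.001) / ln(0.22034) = -6.9078 / -1.5126 ≈ 4.567
Smallest integer k satisfying the bound: 5

5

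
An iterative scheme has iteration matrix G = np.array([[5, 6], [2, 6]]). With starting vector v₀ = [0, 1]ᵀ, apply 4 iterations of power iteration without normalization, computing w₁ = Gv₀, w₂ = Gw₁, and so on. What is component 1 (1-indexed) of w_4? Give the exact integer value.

5610

w1 = Gv₀ = (6, 6)
w2 = Gw1 = (66, 48)
w3 = Gw2 = (618, 420)
w4 = Gw3 = (5610, 3756)
The requested component of w4 is 5610.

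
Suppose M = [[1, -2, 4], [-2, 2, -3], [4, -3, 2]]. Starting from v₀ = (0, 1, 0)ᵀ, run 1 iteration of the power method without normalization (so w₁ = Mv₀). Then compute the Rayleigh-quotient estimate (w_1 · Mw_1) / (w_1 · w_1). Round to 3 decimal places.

w1 = Mv₀ = (1·0 + (-2)·1 + 4·0; (-2)·0 + 2·1 + (-3)·0; 4·0 + (-3)·1 + 2·0) = (-2, 2, -3)
Mw1 = (-18, 17, -20)
w1·Mw1 = (-2)·(-18) + 2·17 + (-3)·(-20) = 130; w1·w1 = (-2)·(-2) + 2·2 + (-3)·(-3) = 17
λ ≈ 130/17 = 7.647

7.647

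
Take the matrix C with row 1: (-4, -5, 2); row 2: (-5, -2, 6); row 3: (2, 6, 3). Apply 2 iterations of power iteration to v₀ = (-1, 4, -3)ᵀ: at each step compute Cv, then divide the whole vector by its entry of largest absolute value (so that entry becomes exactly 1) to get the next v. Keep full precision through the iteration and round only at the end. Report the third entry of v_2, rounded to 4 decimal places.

-0.5696

Cv0 = (-22.00000, -21.00000, 13.00000); divide by -22.00000 → v1 = (1.00000, 0.95455, -0.59091)
Cv1 = (-9.95455, -10.45455, 5.95455); divide by -10.45455 → v2 = (0.95217, 1.00000, -0.56957)
Requested entry of v2: -131/230 = -0.5696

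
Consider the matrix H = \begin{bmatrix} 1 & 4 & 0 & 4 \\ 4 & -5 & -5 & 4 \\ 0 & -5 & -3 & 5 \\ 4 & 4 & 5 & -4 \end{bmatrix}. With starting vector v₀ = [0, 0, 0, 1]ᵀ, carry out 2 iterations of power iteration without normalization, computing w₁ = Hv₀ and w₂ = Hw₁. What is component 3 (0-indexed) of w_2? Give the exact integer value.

w1 = Hv₀ = (1·0 + 4·0 + 0·0 + 4·1; 4·0 + (-5)·0 + (-5)·0 + 4·1; 0·0 + (-5)·0 + (-3)·0 + 5·1; 4·0 + 4·0 + 5·0 + (-4)·1) = (4, 4, 5, -4)
w2 = Hw1 = (1·4 + 4·4 + 0·5 + 4·(-4); 4·4 + (-5)·4 + (-5)·5 + 4·(-4); 0·4 + (-5)·4 + (-3)·5 + 5·(-4); 4·4 + 4·4 + 5·5 + (-4)·(-4)) = (4, -45, -55, 73)
The requested component of w2 is 73.

73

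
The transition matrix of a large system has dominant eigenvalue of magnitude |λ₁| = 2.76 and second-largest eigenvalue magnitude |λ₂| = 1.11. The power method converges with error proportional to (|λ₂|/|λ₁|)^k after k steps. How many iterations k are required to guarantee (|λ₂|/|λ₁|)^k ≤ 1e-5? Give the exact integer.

13

|λ₂/λ₁| = 1.11/2.76 = 0.40217
Need k ≥ ln(1e-5) / ln(0.40217) = -11.5129 / -0.9109 ≈ 12.639
Smallest integer k satisfying the bound: 13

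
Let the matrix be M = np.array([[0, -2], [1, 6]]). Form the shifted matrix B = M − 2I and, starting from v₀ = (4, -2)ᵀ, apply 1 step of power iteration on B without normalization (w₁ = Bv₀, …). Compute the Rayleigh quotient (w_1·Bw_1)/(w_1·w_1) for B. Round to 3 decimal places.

B = M − 2I has rows (-2, -2); (1, 4)
w1 = Bv₀ = (-4, -4)
Bw1 = (16, -20)
w1·Bw1 = 16; w1·w1 = 32; μ ≈ 16/32 = 0.500

0.500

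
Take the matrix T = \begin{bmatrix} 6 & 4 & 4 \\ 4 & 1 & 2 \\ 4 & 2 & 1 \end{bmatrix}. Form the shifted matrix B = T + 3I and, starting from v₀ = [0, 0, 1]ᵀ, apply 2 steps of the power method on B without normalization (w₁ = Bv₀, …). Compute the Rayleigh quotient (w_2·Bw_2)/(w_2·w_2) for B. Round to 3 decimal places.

B = T + 3I has rows (9, 4, 4); (4, 4, 2); (4, 2, 4)
w1 = Bv₀ = (4, 2, 4)
w2 = Bw1 = (60, 32, 36)
Bw2 = (812, 440, 448)
w2·Bw2 = 78928; w2·w2 = 5920; μ ≈ 78928/5920 = 13.332

μ ≈ 13.332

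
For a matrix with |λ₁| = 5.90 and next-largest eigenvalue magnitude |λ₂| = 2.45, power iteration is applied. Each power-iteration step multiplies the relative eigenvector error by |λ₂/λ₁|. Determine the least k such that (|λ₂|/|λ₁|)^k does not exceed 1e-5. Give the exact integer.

14

|λ₂/λ₁| = 2.45/5.90 = 0.41525
Need k ≥ ln(1e-5) / ln(0.41525) = -11.5129 / -0.8789 ≈ 13.100
Smallest integer k satisfying the bound: 14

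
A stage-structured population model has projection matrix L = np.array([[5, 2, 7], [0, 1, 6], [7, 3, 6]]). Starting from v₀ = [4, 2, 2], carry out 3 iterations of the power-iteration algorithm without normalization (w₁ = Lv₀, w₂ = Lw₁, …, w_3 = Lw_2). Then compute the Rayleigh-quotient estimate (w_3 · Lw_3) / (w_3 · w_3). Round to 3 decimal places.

w1 = Lv₀ = (38, 14, 46)
w2 = Lw1 = (540, 290, 584)
w3 = Lw2 = (7368, 3794, 8154)
Lw3 = (101506, 52718, 111882)
w3·Lw3 = 7368·101506 + 3794·52718 + 8154·111882 = 1860194128; w3·w3 = 7368·7368 + 3794·3794 + 8154·8154 = 135169576
λ ≈ 1860194128/135169576 = 13.762

λ ≈ 13.762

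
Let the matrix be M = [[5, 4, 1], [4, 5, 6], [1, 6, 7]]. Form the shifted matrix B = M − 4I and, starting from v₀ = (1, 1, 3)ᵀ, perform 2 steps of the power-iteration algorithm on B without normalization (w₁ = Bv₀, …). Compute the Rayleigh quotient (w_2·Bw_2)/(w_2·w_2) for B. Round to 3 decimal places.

μ ≈ 9.281

B = M − 4I has rows (1, 4, 1); (4, 1, 6); (1, 6, 3)
w1 = Bv₀ = (1·1 + 4·1 + 1·3; 4·1 + 1·1 + 6·3; 1·1 + 6·1 + 3·3) = (8, 23, 16)
w2 = Bw1 = (1·8 + 4·23 + 1·16; 4·8 + 1·23 + 6·16; 1·8 + 6·23 + 3·16) = (116, 151, 194)
Bw2 = (914, 1779, 1604)
w2·Bw2 = 685829; w2·w2 = 73893; μ ≈ 685829/73893 = 9.281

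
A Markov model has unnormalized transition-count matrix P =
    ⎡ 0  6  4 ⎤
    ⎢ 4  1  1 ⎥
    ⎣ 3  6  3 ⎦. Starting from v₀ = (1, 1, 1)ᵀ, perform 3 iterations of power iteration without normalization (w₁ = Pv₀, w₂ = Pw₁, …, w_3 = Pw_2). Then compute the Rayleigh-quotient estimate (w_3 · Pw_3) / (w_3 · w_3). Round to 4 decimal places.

w1 = Pv₀ = (0·1 + 6·1 + 4·1; 4·1 + 1·1 + 1·1; 3·1 + 6·1 + 3·1) = (10, 6, 12)
w2 = Pw1 = (0·10 + 6·6 + 4·12; 4·10 + 1·6 + 1·12; 3·10 + 6·6 + 3·12) = (84, 58, 102)
w3 = Pw2 = (756, 496, 906)
Pw3 = (6600, 4426, 7962)
w3·Pw3 = 756·6600 + 496·4426 + 906·7962 = 14398468; w3·w3 = 756·756 + 496·496 + 906·906 = 1638388
λ ≈ 14398468/1638388 = 8.7882

λ ≈ 8.7882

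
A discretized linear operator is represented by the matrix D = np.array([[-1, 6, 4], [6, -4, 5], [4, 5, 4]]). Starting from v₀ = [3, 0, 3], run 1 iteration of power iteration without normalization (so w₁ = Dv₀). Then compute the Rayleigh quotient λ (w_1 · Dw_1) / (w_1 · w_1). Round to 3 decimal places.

w1 = Dv₀ = (9, 33, 24)
Dw1 = (285, 42, 297)
w1·Dw1 = 9·285 + 33·42 + 24·297 = 11079; w1·w1 = 9·9 + 33·33 + 24·24 = 1746
λ ≈ 11079/1746 = 6.345

λ ≈ 6.345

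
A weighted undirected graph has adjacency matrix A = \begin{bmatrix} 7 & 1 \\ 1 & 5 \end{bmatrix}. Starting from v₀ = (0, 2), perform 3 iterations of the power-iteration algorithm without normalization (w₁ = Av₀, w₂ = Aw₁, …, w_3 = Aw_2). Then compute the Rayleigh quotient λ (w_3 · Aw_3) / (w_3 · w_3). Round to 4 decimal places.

w1 = Av₀ = (2, 10)
w2 = Aw1 = (24, 52)
w3 = Aw2 = (220, 284)
Aw3 = (1824, 1640)
w3·Aw3 = 220·1824 + 284·1640 = 867040; w3·w3 = 220·220 + 284·284 = 129056
λ ≈ 867040/129056 = 6.7183

λ ≈ 6.7183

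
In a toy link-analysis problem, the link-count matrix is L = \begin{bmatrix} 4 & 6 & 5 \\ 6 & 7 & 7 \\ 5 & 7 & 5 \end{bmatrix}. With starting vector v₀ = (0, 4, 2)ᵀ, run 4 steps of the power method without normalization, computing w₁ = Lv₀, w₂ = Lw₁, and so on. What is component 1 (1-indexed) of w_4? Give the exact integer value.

w1 = Lv₀ = (34, 42, 38)
w2 = Lw1 = (578, 764, 654)
w3 = Lw2 = (10166, 13394, 11508)
w4 = Lw3 = (178568, 235310, 202128)
The requested component of w4 is 178568.

178568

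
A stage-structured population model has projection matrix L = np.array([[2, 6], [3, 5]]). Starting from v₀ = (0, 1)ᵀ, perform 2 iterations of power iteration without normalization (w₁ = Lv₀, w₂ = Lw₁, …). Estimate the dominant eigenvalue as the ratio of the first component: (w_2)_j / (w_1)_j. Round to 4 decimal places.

λ ≈ 7.0000

w1 = Lv₀ = (2·0 + 6·1; 3·0 + 5·1) = (6, 5)
w2 = Lw1 = (2·6 + 6·5; 3·6 + 5·5) = (42, 43)
Ratio at component: 42 / 6 = 7.0000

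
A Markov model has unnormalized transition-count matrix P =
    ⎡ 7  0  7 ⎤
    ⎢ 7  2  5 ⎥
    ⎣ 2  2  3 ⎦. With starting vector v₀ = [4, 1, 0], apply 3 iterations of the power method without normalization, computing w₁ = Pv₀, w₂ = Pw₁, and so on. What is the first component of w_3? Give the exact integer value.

2884

w1 = Pv₀ = (7·4 + 0·1 + 7·0; 7·4 + 2·1 + 5·0; 2·4 + 2·1 + 3·0) = (28, 30, 10)
w2 = Pw1 = (7·28 + 0·30 + 7·10; 7·28 + 2·30 + 5·10; 2·28 + 2·30 + 3·10) = (266, 306, 146)
w3 = Pw2 = (2884, 3204, 1582)
The requested component of w3 is 2884.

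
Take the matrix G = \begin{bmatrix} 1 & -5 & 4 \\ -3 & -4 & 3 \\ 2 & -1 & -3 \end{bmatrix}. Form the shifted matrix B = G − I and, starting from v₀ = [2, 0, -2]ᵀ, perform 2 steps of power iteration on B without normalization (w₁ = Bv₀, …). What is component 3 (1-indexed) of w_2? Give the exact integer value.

B = G − I has rows (0, -5, 4); (-3, -5, 3); (2, -1, -4)
w1 = Bv₀ = (-8, -12, 12)
w2 = Bw1 = (108, 120, -52)
Requested component of w2: -52

-52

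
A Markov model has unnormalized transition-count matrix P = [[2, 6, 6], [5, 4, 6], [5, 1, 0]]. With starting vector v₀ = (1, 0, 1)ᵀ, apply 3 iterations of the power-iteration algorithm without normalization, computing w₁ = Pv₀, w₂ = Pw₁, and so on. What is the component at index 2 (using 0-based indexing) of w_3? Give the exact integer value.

w1 = Pv₀ = (2·1 + 6·0 + 6·1; 5·1 + 4·0 + 6·1; 5·1 + 1·0 + 0·1) = (8, 11, 5)
w2 = Pw1 = (2·8 + 6·11 + 6·5; 5·8 + 4·11 + 6·5; 5·8 + 1·11 + 0·5) = (112, 114, 51)
w3 = Pw2 = (1214, 1322, 674)
The requested component of w3 is 674.

674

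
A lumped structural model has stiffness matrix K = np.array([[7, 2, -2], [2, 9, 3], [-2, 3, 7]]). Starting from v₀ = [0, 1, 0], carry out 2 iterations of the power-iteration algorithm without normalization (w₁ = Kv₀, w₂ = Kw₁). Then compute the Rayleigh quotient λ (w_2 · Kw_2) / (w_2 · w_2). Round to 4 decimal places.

w1 = Kv₀ = (7·0 + 2·1 + (-2)·0; 2·0 + 9·1 + 3·0; (-2)·0 + 3·1 + 7·0) = (2, 9, 3)
w2 = Kw1 = (7·2 + 2·9 + (-2)·3; 2·2 + 9·9 + 3·3; (-2)·2 + 3·9 + 7·3) = (26, 94, 44)
Kw2 = (282, 1030, 538)
w2·Kw2 = 26·282 + 94·1030 + 44·538 = 127824; w2·w2 = 26·26 + 94·94 + 44·44 = 11448
λ ≈ 127824/11448 = 11.1656

11.1656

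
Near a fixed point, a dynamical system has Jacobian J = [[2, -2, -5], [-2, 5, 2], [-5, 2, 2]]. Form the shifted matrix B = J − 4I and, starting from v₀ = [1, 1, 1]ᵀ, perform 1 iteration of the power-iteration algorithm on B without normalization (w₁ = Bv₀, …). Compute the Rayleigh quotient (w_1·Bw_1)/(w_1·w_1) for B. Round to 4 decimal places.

μ ≈ -6.0280

B = J − 4I has rows (-2, -2, -5); (-2, 1, 2); (-5, 2, -2)
w1 = Bv₀ = (-9, 1, -5)
Bw1 = (41, 9, 57)
w1·Bw1 = -645; w1·w1 = 107; μ ≈ -645/107 = -6.0280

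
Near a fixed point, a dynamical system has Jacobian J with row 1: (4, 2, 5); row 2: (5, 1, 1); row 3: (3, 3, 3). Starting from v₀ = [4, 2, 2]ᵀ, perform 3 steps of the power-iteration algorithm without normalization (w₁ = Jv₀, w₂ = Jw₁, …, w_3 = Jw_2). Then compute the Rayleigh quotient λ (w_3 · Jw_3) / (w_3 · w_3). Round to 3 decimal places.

9.372

w1 = Jv₀ = (4·4 + 2·2 + 5·2; 5·4 + 1·2 + 1·2; 3·4 + 3·2 + 3·2) = (30, 24, 24)
w2 = Jw1 = (4·30 + 2·24 + 5·24; 5·30 + 1·24 + 1·24; 3·30 + 3·24 + 3·24) = (288, 198, 234)
w3 = Jw2 = (2718, 1872, 2160)
Jw3 = (25416, 17622, 20250)
w3·Jw3 = 2718·25416 + 1872·17622 + 2160·20250 = 145809072; w3·w3 = 2718·2718 + 1872·1872 + 2160·2160 = 15557508
λ ≈ 145809072/15557508 = 9.372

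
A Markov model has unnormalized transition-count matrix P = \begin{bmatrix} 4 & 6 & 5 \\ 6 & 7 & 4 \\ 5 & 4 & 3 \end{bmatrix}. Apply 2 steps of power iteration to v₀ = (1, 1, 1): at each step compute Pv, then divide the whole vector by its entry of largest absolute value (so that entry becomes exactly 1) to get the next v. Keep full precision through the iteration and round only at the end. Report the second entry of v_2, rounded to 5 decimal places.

1.00000

Pv0 = (15.000000, 17.000000, 12.000000); divide by 17.000000 → v1 = (0.882353, 1.000000, 0.705882)
Pv1 = (13.058824, 15.117647, 10.529412); divide by 15.117647 → v2 = (0.863813, 1.000000, 0.696498)
Requested entry of v2: 257/257 = 1.00000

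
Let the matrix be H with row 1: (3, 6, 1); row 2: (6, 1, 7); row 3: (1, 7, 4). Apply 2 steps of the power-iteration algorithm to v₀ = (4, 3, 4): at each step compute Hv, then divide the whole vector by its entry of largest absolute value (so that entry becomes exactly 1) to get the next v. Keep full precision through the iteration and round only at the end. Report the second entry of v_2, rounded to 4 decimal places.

0.9365

Hv0 = (34.00000, 55.00000, 41.00000); divide by 55.00000 → v1 = (0.61818, 1.00000, 0.74545)
Hv1 = (8.60000, 9.92727, 10.60000); divide by 10.60000 → v2 = (0.81132, 0.93654, 1.00000)
Requested entry of v2: 546/583 = 0.9365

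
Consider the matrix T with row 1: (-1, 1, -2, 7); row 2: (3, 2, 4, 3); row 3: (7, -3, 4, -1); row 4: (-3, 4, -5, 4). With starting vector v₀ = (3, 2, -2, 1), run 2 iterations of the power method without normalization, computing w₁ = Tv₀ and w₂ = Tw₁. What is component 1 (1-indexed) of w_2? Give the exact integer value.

77

w1 = Tv₀ = ((-1)·3 + 1·2 + (-2)·(-2) + 7·1; 3·3 + 2·2 + 4·(-2) + 3·1; 7·3 + (-3)·2 + 4·(-2) + (-1)·1; (-3)·3 + 4·2 + (-5)·(-2) + 4·1) = (10, 8, 6, 13)
w2 = Tw1 = ((-1)·10 + 1·8 + (-2)·6 + 7·13; 3·10 + 2·8 + 4·6 + 3·13; 7·10 + (-3)·8 + 4·6 + (-1)·13; (-3)·10 + 4·8 + (-5)·6 + 4·13) = (77, 109, 57, 24)
The requested component of w2 is 77.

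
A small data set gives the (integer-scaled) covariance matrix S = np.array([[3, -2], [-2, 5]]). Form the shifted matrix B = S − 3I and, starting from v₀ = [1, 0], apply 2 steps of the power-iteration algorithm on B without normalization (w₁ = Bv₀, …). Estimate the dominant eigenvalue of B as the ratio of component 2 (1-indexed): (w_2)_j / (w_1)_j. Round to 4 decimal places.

B = S − 3I has rows (0, -2); (-2, 2)
w1 = Bv₀ = (0, -2)
w2 = Bw1 = (4, -4)
Ratio: -4/-2 = 2.0000

2.0000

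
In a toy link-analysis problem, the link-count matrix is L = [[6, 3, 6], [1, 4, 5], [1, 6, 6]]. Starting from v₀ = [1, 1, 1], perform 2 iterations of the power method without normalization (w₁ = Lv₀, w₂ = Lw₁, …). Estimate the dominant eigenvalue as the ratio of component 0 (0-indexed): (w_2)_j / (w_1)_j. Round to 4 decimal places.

w1 = Lv₀ = (6·1 + 3·1 + 6·1; 1·1 + 4·1 + 5·1; 1·1 + 6·1 + 6·1) = (15, 10, 13)
w2 = Lw1 = (6·15 + 3·10 + 6·13; 1·15 + 4·10 + 5·13; 1·15 + 6·10 + 6·13) = (198, 120, 153)
Ratio at component: 198 / 15 = 13.2000

13.2000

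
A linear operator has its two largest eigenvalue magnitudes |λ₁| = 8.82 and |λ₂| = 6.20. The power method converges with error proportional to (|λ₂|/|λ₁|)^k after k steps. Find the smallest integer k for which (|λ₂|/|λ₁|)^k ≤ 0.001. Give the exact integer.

|λ₂/λ₁| = 6.20/8.82 = 0.70295
Need k ≥ ln(0.001) / ln(0.70295) = -6.9078 / -0.3525 ≈ 19.598
Smallest integer k satisfying the bound: 20

20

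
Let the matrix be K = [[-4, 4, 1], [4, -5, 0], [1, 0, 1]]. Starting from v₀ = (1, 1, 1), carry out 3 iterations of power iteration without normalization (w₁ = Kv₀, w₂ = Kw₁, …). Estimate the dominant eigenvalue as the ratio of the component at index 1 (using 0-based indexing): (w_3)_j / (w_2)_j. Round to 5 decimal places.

w1 = Kv₀ = ((-4)·1 + 4·1 + 1·1; 4·1 + (-5)·1 + 0·1; 1·1 + 0·1 + 1·1) = (1, -1, 2)
w2 = Kw1 = ((-4)·1 + 4·(-1) + 1·2; 4·1 + (-5)·(-1) + 0·2; 1·1 + 0·(-1) + 1·2) = (-6, 9, 3)
w3 = Kw2 = (63, -69, -3)
Ratio at component: -69 / 9 = -7.66667

-7.66667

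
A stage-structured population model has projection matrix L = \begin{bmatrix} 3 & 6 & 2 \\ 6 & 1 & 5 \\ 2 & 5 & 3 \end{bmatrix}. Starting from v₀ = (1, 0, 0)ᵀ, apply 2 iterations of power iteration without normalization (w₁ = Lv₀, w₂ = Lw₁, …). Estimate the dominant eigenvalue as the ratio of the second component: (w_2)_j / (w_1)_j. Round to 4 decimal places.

5.6667

w1 = Lv₀ = (3·1 + 6·0 + 2·0; 6·1 + 1·0 + 5·0; 2·1 + 5·0 + 3·0) = (3, 6, 2)
w2 = Lw1 = (3·3 + 6·6 + 2·2; 6·3 + 1·6 + 5·2; 2·3 + 5·6 + 3·2) = (49, 34, 42)
Ratio at component: 34 / 6 = 5.6667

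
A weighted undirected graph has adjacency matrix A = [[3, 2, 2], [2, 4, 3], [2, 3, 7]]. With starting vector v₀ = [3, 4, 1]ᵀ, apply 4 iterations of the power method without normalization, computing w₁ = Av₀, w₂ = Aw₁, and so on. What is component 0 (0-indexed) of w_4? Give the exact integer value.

14417

w1 = Av₀ = (3·3 + 2·4 + 2·1; 2·3 + 4·4 + 3·1; 2·3 + 3·4 + 7·1) = (19, 25, 25)
w2 = Aw1 = (3·19 + 2·25 + 2·25; 2·19 + 4·25 + 3·25; 2·19 + 3·25 + 7·25) = (157, 213, 288)
w3 = Aw2 = (1473, 2030, 2969)
w4 = Aw3 = (14417, 19973, 29819)
The requested component of w4 is 14417.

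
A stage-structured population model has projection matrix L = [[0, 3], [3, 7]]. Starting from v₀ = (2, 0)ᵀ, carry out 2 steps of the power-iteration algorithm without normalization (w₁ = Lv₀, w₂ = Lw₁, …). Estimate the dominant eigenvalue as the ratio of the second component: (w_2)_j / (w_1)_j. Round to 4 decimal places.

λ ≈ 7.0000

w1 = Lv₀ = (0·2 + 3·0; 3·2 + 7·0) = (0, 6)
w2 = Lw1 = (0·0 + 3·6; 3·0 + 7·6) = (18, 42)
Ratio at component: 42 / 6 = 7.0000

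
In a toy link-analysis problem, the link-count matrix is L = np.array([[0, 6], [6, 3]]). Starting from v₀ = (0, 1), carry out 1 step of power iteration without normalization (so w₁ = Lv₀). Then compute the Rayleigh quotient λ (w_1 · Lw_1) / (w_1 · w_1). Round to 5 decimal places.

w1 = Lv₀ = (6, 3)
Lw1 = (18, 45)
w1·Lw1 = 6·18 + 3·45 = 243; w1·w1 = 6·6 + 3·3 = 45
λ ≈ 243/45 = 5.40000

5.40000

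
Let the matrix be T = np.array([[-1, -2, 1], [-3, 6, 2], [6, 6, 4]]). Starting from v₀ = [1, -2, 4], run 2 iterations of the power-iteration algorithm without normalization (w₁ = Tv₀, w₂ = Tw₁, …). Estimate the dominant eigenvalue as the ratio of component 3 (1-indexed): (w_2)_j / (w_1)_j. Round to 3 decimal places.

w1 = Tv₀ = ((-1)·1 + (-2)·(-2) + 1·4; (-3)·1 + 6·(-2) + 2·4; 6·1 + 6·(-2) + 4·4) = (7, -7, 10)
w2 = Tw1 = ((-1)·7 + (-2)·(-7) + 1·10; (-3)·7 + 6·(-7) + 2·10; 6·7 + 6·(-7) + 4·10) = (17, -43, 40)
Ratio at component: 40 / 10 = 4.000

4.000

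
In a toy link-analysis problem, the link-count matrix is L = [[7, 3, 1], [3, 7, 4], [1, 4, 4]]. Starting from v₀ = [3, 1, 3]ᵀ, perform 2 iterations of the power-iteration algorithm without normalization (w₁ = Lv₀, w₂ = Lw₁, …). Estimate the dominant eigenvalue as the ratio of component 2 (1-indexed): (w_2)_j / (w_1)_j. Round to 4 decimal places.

w1 = Lv₀ = (7·3 + 3·1 + 1·3; 3·3 + 7·1 + 4·3; 1·3 + 4·1 + 4·3) = (27, 28, 19)
w2 = Lw1 = (7·27 + 3·28 + 1·19; 3·27 + 7·28 + 4·19; 1·27 + 4·28 + 4·19) = (292, 353, 215)
Ratio at component: 353 / 28 = 12.6071

λ ≈ 12.6071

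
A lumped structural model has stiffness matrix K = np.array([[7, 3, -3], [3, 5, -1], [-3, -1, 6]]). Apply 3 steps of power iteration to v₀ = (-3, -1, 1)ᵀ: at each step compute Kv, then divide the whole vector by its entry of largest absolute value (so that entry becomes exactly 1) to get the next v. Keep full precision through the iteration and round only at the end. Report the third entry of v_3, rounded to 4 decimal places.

-0.7078

Kv0 = (-27.00000, -15.00000, 16.00000); divide by -27.00000 → v1 = (1.00000, 0.55556, -0.59259)
Kv1 = (10.44444, 6.37037, -7.11111); divide by 10.44444 → v2 = (1.00000, 0.60993, -0.68085)
Kv2 = (10.87234, 6.73050, -7.69504); divide by 10.87234 → v3 = (1.00000, 0.61905, -0.70776)
Requested entry of v3: 2170/-3066 = -0.7078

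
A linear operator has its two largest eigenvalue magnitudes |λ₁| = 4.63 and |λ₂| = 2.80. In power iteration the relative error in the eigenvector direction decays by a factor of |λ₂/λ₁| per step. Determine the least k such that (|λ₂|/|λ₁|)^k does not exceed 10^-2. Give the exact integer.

|λ₂/λ₁| = 2.80/4.63 = 0.60475
Need k ≥ ln(10^-2) / ln(0.60475) = -4.6052 / -0.5029 ≈ 9.157
Smallest integer k satisfying the bound: 10

10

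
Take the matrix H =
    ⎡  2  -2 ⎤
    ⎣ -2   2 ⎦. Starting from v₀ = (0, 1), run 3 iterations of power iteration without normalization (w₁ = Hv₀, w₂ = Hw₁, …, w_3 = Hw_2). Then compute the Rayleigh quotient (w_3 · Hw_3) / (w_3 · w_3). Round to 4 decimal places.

λ ≈ 4.0000

w1 = Hv₀ = (2·0 + (-2)·1; (-2)·0 + 2·1) = (-2, 2)
w2 = Hw1 = (2·(-2) + (-2)·2; (-2)·(-2) + 2·2) = (-8, 8)
w3 = Hw2 = (-32, 32)
Hw3 = (-128, 128)
w3·Hw3 = (-32)·(-128) + 32·128 = 8192; w3·w3 = (-32)·(-32) + 32·32 = 2048
λ ≈ 8192/2048 = 4.0000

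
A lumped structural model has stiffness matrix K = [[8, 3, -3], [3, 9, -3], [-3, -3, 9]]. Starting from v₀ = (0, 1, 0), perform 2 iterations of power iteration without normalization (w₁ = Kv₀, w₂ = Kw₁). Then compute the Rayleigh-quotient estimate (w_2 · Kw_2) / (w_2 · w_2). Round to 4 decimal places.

w1 = Kv₀ = (8·0 + 3·1 + (-3)·0; 3·0 + 9·1 + (-3)·0; (-3)·0 + (-3)·1 + 9·0) = (3, 9, -3)
w2 = Kw1 = (8·3 + 3·9 + (-3)·(-3); 3·3 + 9·9 + (-3)·(-3); (-3)·3 + (-3)·9 + 9·(-3)) = (60, 99, -63)
Kw2 = (966, 1260, -1044)
w2·Kw2 = 60·966 + 99·1260 + (-63)·(-1044) = 248472; w2·w2 = 60·60 + 99·99 + (-63)·(-63) = 17370
λ ≈ 248472/17370 = 14.3047

λ ≈ 14.3047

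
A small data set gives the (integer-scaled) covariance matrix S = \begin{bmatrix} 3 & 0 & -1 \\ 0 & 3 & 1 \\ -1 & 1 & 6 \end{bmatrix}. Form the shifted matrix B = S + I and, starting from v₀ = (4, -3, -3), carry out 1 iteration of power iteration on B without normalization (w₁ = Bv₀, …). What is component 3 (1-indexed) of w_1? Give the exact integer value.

B = S + I has rows (4, 0, -1); (0, 4, 1); (-1, 1, 7)
w1 = Bv₀ = (19, -15, -28)
Requested component of w1: -28

-28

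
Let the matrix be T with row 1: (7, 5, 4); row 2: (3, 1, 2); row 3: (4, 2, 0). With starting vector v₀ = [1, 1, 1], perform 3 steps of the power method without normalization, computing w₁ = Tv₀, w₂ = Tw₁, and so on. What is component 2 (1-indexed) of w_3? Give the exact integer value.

w1 = Tv₀ = (7·1 + 5·1 + 4·1; 3·1 + 1·1 + 2·1; 4·1 + 2·1 + 0·1) = (16, 6, 6)
w2 = Tw1 = (7·16 + 5·6 + 4·6; 3·16 + 1·6 + 2·6; 4·16 + 2·6 + 0·6) = (166, 66, 76)
w3 = Tw2 = (1796, 716, 796)
The requested component of w3 is 716.

716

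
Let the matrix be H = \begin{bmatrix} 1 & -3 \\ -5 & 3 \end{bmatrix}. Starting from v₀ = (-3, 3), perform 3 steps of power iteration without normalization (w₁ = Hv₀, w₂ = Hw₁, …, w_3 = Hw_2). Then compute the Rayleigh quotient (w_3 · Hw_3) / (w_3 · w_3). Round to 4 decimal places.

5.9820

w1 = Hv₀ = (1·(-3) + (-3)·3; (-5)·(-3) + 3·3) = (-12, 24)
w2 = Hw1 = (1·(-12) + (-3)·24; (-5)·(-12) + 3·24) = (-84, 132)
w3 = Hw2 = (-480, 816)
Hw3 = (-2928, 4848)
w3·Hw3 = (-480)·(-2928) + 816·4848 = 5361408; w3·w3 = (-480)·(-480) + 816·816 = 896256
λ ≈ 5361408/896256 = 5.9820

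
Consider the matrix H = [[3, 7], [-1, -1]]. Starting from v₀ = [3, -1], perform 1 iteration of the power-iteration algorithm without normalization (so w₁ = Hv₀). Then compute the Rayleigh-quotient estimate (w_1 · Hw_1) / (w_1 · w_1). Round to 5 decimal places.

w1 = Hv₀ = (3·3 + 7·(-1); (-1)·3 + (-1)·(-1)) = (2, -2)
Hw1 = (-8, 0)
w1·Hw1 = 2·(-8) + (-2)·0 = -16; w1·w1 = 2·2 + (-2)·(-2) = 8
λ ≈ -16/8 = -2.00000

λ ≈ -2.00000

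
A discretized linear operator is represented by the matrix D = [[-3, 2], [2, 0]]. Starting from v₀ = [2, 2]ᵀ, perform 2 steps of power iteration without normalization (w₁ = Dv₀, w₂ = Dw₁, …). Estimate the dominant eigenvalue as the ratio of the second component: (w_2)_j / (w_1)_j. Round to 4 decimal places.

-1.0000

w1 = Dv₀ = (-2, 4)
w2 = Dw1 = (14, -4)
Ratio at component: -4 / 4 = -1.0000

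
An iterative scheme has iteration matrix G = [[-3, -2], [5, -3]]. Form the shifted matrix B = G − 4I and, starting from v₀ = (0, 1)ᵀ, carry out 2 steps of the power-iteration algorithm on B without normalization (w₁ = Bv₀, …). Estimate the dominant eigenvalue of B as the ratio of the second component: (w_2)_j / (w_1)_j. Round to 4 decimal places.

B = G − 4I has rows (-7, -2); (5, -7)
w1 = Bv₀ = ((-7)·0 + (-2)·1; 5·0 + (-7)·1) = (-2, -7)
w2 = Bw1 = ((-7)·(-2) + (-2)·(-7); 5·(-2) + (-7)·(-7)) = (28, 39)
Ratio: 39/-7 = -5.5714

-5.5714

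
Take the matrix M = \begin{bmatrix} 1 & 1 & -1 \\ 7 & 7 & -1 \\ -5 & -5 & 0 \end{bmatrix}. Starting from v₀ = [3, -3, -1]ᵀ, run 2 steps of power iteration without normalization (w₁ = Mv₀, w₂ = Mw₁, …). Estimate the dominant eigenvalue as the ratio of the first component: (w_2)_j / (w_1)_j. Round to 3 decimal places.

λ ≈ 2.000

w1 = Mv₀ = (1·3 + 1·(-3) + (-1)·(-1); 7·3 + 7·(-3) + (-1)·(-1); (-5)·3 + (-5)·(-3) + 0·(-1)) = (1, 1, 0)
w2 = Mw1 = (1·1 + 1·1 + (-1)·0; 7·1 + 7·1 + (-1)·0; (-5)·1 + (-5)·1 + 0·0) = (2, 14, -10)
Ratio at component: 2 / 1 = 2.000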